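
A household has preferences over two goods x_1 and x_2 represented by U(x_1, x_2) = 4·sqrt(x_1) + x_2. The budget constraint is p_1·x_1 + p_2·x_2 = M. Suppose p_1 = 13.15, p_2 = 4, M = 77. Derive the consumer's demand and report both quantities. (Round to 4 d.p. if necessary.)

Solve: √x_1 = 2·p_2/p_1, so x_1*(p_1,p_2) = (2·p_2/p_1)², and x_2* = (M − p_1·x_1*)/p_2.
Plugging in: x_1* = (2·4/13.15)² = 0.3701, x_2* = 18.0333.

x_1* = 0.3701, x_2* = 18.0333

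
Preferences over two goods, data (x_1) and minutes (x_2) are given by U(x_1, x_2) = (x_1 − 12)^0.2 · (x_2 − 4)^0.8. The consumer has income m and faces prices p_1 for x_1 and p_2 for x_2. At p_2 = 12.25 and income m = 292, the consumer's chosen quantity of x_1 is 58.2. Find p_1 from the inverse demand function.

MRS = (1/4)·(x_2−4)/(x_1−12). Tangency with p_1/p_2 gives x_2−4 = 4·(p_1/p_2)·(x_1−12).
After buying the subsistence bundle (12, 4), a share 0.2 of the remaining income goes to x_1: x_1* = 12 + 0.2·(m − 12p_1 − 4p_2)/p_1.
Set x_1* = 58.2 in the demand function and solve for p_1: p_1 = 1.

p_1 = 1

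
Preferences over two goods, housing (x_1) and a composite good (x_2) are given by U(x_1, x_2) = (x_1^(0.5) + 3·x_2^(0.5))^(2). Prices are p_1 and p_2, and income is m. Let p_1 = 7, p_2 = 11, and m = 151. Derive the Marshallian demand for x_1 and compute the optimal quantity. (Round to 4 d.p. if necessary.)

x_1* = 3.2066

MU_x_1 ∝ x_1^(-0.5), MU_x_2 ∝ 3·x_2^(-0.5), so MRS = (1/3)·(x_2/x_1)^(0.5) = p_1/p_2.
Hence x_2/x_1 = (3·p_1/p_2)^(1/(0.5)), i.e. raised to the 2 power.
Substitute x_2 = (x_2/x_1)·x_1 into the budget: x_1* = m/(p_1 + p_2·(x_2/x_1)).
Numerically x_2/x_1 = 3.644628, so x_1* = 151/(7 + 11·3.644628) = 3.2066.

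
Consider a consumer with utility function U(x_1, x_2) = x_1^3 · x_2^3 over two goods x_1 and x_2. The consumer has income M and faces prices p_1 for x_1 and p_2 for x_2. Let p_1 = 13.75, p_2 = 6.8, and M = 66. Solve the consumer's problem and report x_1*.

Demand: x_1*(p_1,p_2,M) = 0.5·M/p_1 and x_2* = 0.5·M/p_2.
At p_1=13.75, p_2=6.8, M=66: x_1* = 0.5·66/13.75 = 2.4.

x_1* = 2.4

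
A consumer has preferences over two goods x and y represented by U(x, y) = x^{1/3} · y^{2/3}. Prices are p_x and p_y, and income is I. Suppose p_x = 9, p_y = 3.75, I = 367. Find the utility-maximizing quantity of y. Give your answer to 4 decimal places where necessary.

y* = 65.2444

The MRS is (1/2)·y/x. Set MRS = p_x/p_y.
So 1/3·p_y·y = 2/3·p_x·x; combined with the budget, a share 1/3 of income goes to x.
Demand: x*(p_x,p_y,I) = 1/3·I/p_x and y* = 2/3·I/p_y.
At p_x=9, p_y=3.75, I=367: y* = 2/3·367/3.75 = 65.2444.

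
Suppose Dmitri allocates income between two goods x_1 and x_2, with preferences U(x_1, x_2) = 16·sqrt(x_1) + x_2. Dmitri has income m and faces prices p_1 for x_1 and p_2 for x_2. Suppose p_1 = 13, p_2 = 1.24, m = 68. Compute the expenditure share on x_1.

Thus x_1* = (8·p_2/p_1)² — independent of m — with the rest of income spent on x_2.
Plugging in: x_1* = (8·1.24/13)² = 0.5823, x_2* = 48.7341.
Expenditure on x_1: 13·0.5823 = 7.5697; share = 0.1113.

share on x_1 = 0.1113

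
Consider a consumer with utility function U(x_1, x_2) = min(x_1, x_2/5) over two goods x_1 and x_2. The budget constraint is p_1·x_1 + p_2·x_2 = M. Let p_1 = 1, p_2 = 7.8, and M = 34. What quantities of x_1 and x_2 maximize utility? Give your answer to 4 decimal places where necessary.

With perfect complements, no substitution: consume in ratio x_1:x_2 = 1:5.
Budget: p_1·x_1 + p_2·5·x_1 = M, so (p_1 + 5·p_2)·x_1 = M.
Demand: x_1*(p_1,p_2,M) = M/(p_1 + 5·p_2), x_2* = 5·M/(p_1 + 5·p_2).
Here 1 + 5·7.8 = 40, giving x_1* = 0.85 and x_2* = 4.25.

x_1* = 0.85, x_2* = 4.25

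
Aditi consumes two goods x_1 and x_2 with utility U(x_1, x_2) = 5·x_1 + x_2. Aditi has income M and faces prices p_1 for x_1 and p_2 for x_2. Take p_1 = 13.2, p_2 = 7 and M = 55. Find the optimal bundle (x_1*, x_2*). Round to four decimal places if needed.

x_1* = 4.1667, x_2* = 0

x_1 gives more utility per dollar, so spend all income on x_1: x_1* = M/p_1, x_2* = 0.
Numerically: x_1* = 4.1667, x_2* = 0.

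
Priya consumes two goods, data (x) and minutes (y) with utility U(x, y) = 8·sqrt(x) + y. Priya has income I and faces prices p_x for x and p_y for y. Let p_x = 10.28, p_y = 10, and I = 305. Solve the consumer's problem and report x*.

MU_x = 4/√x, MU_y = 1. Tangency: 4/√x = p_x/p_y.
Solve: √x = 4·p_y/p_x, so x*(p_x,p_y) = (4·p_y/p_x)², and y* = (I − p_x·x*)/p_y.
Plugging in: x* = (4·10/10.28)² = 15.1403.

x* = 15.1403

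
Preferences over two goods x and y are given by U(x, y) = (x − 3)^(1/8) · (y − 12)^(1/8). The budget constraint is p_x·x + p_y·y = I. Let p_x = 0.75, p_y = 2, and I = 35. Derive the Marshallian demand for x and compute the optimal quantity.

x* = 8.8333

MRS = (y−12)/(x−3). Tangency with p_x/p_y gives y−12 = (p_x/p_y)·(x−3).
After buying the subsistence bundle (3, 12), a share 0.5 of the remaining income goes to x: x* = 3 + 0.5·(I − 3p_x − 12p_y)/p_x.
Discretionary income = 35 − 3·0.75 − 12·2 = 8.75; x* = 3 + 0.5·8.75/0.75 = 8.8333.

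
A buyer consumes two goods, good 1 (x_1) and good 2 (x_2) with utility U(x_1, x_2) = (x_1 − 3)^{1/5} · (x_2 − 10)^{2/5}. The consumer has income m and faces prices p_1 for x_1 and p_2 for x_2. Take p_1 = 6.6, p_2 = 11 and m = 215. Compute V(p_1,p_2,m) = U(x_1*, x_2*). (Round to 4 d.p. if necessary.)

Let x_1' = x_1−3, x_2' = x_2−10. MRS = (1/2)·x_2'/x_1' = p_1/p_2.
Substituting into the budget: x_1* = 3 + 1/3·(m − 3·p_1 − 10·p_2)/p_1, and x_2* = 10 + 2/3·(…)/p_2.
Discretionary income = 215 − 3·6.6 − 10·11 = 85.2; x_1* = 3 + 1/3·85.2/6.6 = 7.303; x_2* = 10 + 2/3·85.2/11 = 15.1636.
Utility at the optimum: U(7.303, 15.1636) = 2.5819.

V = 2.5819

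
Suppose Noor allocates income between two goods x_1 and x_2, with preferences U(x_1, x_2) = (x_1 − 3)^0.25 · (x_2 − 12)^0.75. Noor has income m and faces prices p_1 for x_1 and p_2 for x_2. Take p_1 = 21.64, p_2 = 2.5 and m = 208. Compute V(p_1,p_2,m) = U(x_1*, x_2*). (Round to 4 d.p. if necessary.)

MRS = (1/3)·(x_2−12)/(x_1−3). Tangency with p_1/p_2 gives x_2−12 = 3·(p_1/p_2)·(x_1−3).
After buying the subsistence bundle (3, 12), a share 0.25 of the remaining income goes to x_1: x_1* = 3 + 0.25·(m − 3p_1 − 12p_2)/p_1.
Discretionary income = 208 − 3·21.64 − 12·2.5 = 113.08; x_1* = 3 + 0.25·113.08/21.64 = 4.3064; x_2* = 12 + 0.75·113.08/2.5 = 45.924.
Utility at the optimum: U(4.3064, 45.924) = 15.0279.

V = 15.0279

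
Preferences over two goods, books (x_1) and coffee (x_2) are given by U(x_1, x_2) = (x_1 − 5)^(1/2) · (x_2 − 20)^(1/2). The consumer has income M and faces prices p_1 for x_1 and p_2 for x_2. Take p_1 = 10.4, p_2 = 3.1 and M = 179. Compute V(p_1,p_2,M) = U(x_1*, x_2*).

Let x_1' = x_1−5, x_2' = x_2−20. MRS = x_2'/x_1' = p_1/p_2.
Substituting into the budget: x_1* = 5 + 0.5·(M − 5·p_1 − 20·p_2)/p_1, and x_2* = 20 + 0.5·(…)/p_2.
Discretionary income = 179 − 5·10.4 − 20·3.1 = 65; x_1* = 5 + 0.5·65/10.4 = 8.125; x_2* = 20 + 0.5·65/3.1 = 30.4839.
Utility at the optimum: U(8.125, 30.4839) = 5.7238.

V = 5.7238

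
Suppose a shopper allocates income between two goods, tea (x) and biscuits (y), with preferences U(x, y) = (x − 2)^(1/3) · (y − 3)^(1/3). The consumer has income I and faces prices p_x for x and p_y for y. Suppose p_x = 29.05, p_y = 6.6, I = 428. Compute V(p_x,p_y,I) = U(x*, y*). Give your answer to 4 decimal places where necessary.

This is Cobb-Douglas in (x−2, y−3): tangency gives 1/3·p_y·(y−3) = 1/3·p_x·(x−2).
After buying the subsistence bundle (2, 3), a share 0.5 of the remaining income goes to x: x* = 2 + 0.5·(I − 2p_x − 3p_y)/p_x.
Discretionary income = 428 − 2·29.05 − 3·6.6 = 350.1; x* = 2 + 0.5·350.1/29.05 = 8.0258; y* = 3 + 0.5·350.1/6.6 = 29.5227.
Utility at the optimum: U(8.0258, 29.5227) = 5.4268.

V = 5.4268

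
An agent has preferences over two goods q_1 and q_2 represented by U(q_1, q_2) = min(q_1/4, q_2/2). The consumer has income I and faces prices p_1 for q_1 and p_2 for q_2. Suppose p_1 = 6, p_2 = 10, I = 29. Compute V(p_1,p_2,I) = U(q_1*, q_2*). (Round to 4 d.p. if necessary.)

V = 0.6591

With perfect complements, no substitution: consume in ratio q_1:q_2 = 4:2.
Budget: p_1·q_1 + p_2·(1/2)·q_1 = I, so (4·p_1 + 2·p_2)·q_1 = 4·I.
Demand: q_1*(p_1,p_2,I) = 4·I/(4·p_1 + 2·p_2), q_2* = 2·I/(4·p_1 + 2·p_2).
Here 4·6 + 2·10 = 44, giving q_1* = 2.6364 and q_2* = 1.3182.
Utility at the optimum: U(2.6364, 1.3182) = 0.6591.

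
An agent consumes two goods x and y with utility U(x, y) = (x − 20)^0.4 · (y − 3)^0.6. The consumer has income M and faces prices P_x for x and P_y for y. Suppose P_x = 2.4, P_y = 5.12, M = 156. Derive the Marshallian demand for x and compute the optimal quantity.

MRS = (2/3)·(y−3)/(x−20). Tangency with P_x/P_y gives y−3 = (3/2)·(P_x/P_y)·(x−20).
Substituting into the budget: x* = 20 + 0.4·(M − 20·P_x − 3·P_y)/P_x, and y* = 3 + 0.6·(…)/P_y.
Discretionary income = 156 − 20·2.4 − 3·5.12 = 92.64; x* = 20 + 0.4·92.64/2.4 = 35.44.

x* = 35.44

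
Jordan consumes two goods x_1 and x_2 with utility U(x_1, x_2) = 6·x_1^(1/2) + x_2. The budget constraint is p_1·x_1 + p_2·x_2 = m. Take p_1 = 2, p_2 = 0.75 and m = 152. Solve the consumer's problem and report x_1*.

x_1* = 1.2656

MU_x_1 = 3/√x_1, MU_x_2 = 1. Tangency: 3/√x_1 = p_1/p_2.
Solve: √x_1 = 3·p_2/p_1, so x_1*(p_1,p_2) = (3·p_2/p_1)², and x_2* = (m − p_1·x_1*)/p_2.
Plugging in: x_1* = (3·0.75/2)² = 1.2656.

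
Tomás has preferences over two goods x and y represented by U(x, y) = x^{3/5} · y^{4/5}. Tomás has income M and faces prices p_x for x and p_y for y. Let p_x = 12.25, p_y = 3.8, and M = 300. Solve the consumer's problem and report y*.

Demand: x*(p_x,p_y,M) = 3/7·M/p_x and y* = 4/7·M/p_y.
At p_x=12.25, p_y=3.8, M=300: y* = 4/7·300/3.8 = 45.1128.

y* = 45.1128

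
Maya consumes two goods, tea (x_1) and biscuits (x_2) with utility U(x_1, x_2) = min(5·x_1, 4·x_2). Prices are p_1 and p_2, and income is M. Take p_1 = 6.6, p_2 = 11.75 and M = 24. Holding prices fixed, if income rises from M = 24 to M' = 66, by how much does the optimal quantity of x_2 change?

With perfect complements, no substitution: consume in ratio x_1:x_2 = 4:5.
Budget: p_1·x_1 + p_2·(5/4)·x_1 = M, so (4·p_1 + 5·p_2)·x_1 = 4·M.
Demand: x_1*(p_1,p_2,M) = 4·M/(4·p_1 + 5·p_2), x_2* = 5·M/(4·p_1 + 5·p_2).
Here 4·6.6 + 5·11.75 = 85.15, giving x_2* = 1.4093.
At M' = 66: x_2* = 3.8755. Change: 3.8755 − 1.4093 = 2.4662.

Δx_2* = 2.4662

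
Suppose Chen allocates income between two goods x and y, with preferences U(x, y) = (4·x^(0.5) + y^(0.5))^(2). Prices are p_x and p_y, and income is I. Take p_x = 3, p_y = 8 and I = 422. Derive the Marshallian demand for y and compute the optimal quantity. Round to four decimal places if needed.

y* = 1.208

Numerically y/x = 0.008789, so x* = 422/(3 + 8·0.008789) = 137.4453 and y* = 0.008789·137.4453 = 1.208.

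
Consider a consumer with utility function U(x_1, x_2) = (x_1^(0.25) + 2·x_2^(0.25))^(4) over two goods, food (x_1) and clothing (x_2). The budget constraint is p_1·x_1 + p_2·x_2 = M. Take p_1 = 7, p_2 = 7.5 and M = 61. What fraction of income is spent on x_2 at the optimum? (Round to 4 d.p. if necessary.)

share on x_2 = 0.7112

MU_x_1 ∝ x_1^(-0.75), MU_x_2 ∝ 2·x_2^(-0.75), so MRS = (1/2)·(x_2/x_1)^(0.75) = p_1/p_2.
Solve for the ratio: x_2/x_1 = [2·p_1/p_2]^(4/3).
With the ratio pinned down, the budget gives x_1* = M/(p_1 + p_2·(x_2/x_1)) and x_2* = (x_2/x_1)·x_1*.
Numerically x_2/x_1 = 2.298383, so x_1* = 61/(7 + 7.5·2.298383) = 2.5167 and x_2* = 2.298383·2.5167 = 5.7844.
Expenditure on x_2: 7.5·5.7844 = 43.3829; share = 0.7112.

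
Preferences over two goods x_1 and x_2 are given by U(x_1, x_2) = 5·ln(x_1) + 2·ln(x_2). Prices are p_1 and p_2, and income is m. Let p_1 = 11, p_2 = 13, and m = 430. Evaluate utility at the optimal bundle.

V = 21.1392

The MRS is (5/2)·x_2/x_1. Set MRS = p_1/p_2.
Rearranging, p_2·x_2 = (2/5)·p_1·x_1. Substituting into the budget gives p_1·x_1·(1 + (2/5)) = m.
Demand: x_1*(p_1,p_2,m) = 5/7·m/p_1 and x_2* = 2/7·m/p_2.
At p_1=11, p_2=13, m=430: x_1* = 5/7·430/11 = 27.9221, x_2* = 9.4505.
Utility at the optimum: U(27.9221, 9.4505) = 21.1392.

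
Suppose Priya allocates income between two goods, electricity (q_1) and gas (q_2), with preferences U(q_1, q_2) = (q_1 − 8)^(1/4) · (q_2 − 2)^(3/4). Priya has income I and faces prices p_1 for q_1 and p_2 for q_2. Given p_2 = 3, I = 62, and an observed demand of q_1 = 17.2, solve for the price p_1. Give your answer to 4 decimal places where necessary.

Let q_1' = q_1−8, q_2' = q_2−2. MRS = (1/3)·q_2'/q_1' = p_1/p_2.
Substituting into the budget: q_1* = 8 + 0.25·(I − 8·p_1 − 2·p_2)/p_1, and q_2* = 2 + 0.75·(…)/p_2.
Set q_1* = 17.2 in the demand function and solve for p_1: p_1 = 1.25.

p_1 = 1.25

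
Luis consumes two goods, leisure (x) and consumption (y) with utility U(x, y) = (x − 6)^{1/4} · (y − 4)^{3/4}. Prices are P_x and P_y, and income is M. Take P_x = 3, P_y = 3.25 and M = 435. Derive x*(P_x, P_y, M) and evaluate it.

MRS = (1/3)·(y−4)/(x−6). Tangency with P_x/P_y gives y−4 = 3·(P_x/P_y)·(x−6).
After buying the subsistence bundle (6, 4), a share 0.25 of the remaining income goes to x: x* = 6 + 0.25·(M − 6P_x − 4P_y)/P_x.
Discretionary income = 435 − 6·3 − 4·3.25 = 404; x* = 6 + 0.25·404/3 = 39.6667.

x* = 39.6667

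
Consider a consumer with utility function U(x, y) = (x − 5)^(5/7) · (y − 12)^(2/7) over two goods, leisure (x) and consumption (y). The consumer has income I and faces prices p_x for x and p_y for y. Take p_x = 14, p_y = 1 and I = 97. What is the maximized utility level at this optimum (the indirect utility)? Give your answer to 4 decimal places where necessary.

This is Cobb-Douglas in (x−5, y−12): tangency gives 5/7·p_y·(y−12) = 2/7·p_x·(x−5).
Substituting into the budget: x* = 5 + 5/7·(I − 5·p_x − 12·p_y)/p_x, and y* = 12 + 2/7·(…)/p_y.
Discretionary income = 97 − 5·14 − 12·1 = 15; x* = 5 + 5/7·15/14 = 5.7653; y* = 12 + 2/7·15/1 = 16.2857.
Utility at the optimum: U(5.7653, 16.2857) = 1.252.

V = 1.252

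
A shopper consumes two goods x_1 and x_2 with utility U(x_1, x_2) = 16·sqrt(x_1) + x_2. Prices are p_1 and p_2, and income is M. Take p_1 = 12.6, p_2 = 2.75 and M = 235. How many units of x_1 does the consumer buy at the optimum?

x_1* = 3.0486

Thus x_1* = (8·p_2/p_1)² — independent of M — with the rest of income spent on x_2.
Plugging in: x_1* = (8·2.75/12.6)² = 3.0486.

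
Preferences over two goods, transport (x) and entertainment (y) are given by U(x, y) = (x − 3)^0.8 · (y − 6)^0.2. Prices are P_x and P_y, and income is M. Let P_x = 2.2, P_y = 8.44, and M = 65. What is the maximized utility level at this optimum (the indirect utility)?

MRS = 4·(y−6)/(x−3). Tangency with P_x/P_y gives y−6 = (1/4)·(P_x/P_y)·(x−3).
After buying the subsistence bundle (3, 6), a share 0.8 of the remaining income goes to x: x* = 3 + 0.8·(M − 3P_x − 6P_y)/P_x.
Discretionary income = 65 − 3·2.2 − 6·8.44 = 7.76; x* = 3 + 0.8·7.76/2.2 = 5.8218; y* = 6 + 0.2·7.76/8.44 = 6.1839.
Utility at the optimum: U(5.8218, 6.1839) = 1.6343.

V = 1.6343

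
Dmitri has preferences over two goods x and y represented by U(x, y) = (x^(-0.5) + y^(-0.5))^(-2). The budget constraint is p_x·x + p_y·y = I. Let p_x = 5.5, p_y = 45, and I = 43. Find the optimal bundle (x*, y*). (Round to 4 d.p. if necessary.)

MU_x ∝ x^(-1.5), MU_y ∝ y^(-1.5), so MRS = (y/x)^(1.5) = p_x/p_y.
Hence y/x = (p_x/p_y)^(1/(1.5)), i.e. raised to the 2/3 power.
Substitute y = (y/x)·x into the budget: x* = I/(p_x + p_y·(y/x)).
Numerically y/x = 0.246282, so x* = 43/(5.5 + 45·0.246282) = 2.5931 and y* = 0.246282·2.5931 = 0.6386.

x* = 2.5931, y* = 0.6386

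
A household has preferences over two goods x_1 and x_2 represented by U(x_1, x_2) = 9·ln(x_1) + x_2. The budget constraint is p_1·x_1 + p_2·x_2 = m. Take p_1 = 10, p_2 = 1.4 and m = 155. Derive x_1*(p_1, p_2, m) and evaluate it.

So x_1*(p_1,p_2) = 9·p_2/p_1, independent of income; and x_2* = (m − 9·p_2)/p_2.
At the given prices: x_1* = 9·1.4/10 = 1.26.

x_1* = 1.26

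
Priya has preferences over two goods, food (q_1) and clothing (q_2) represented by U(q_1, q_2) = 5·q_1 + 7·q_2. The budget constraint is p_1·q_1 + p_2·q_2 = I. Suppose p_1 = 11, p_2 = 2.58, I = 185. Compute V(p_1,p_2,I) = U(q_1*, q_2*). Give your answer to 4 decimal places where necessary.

q_2 gives more utility per dollar, so spend all income on q_2: q_2* = I/p_2, q_1* = 0.
Numerically: q_1* = 0, q_2* = 71.7054.
Utility at the optimum: U(0, 71.7054) = 501.938.

V = 501.938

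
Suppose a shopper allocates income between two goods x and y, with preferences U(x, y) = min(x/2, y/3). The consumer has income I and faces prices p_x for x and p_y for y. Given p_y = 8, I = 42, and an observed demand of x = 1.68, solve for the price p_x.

p_x = 13

Leontief preferences: the optimum is at the kink where x/2 = y/3, i.e. y = (3/2)·x.
Budget: p_x·x + p_y·(3/2)·x = I, so (2·p_x + 3·p_y)·x = 2·I.
Demand: x*(p_x,p_y,I) = 2·I/(2·p_x + 3·p_y), y* = 3·I/(2·p_x + 3·p_y).
Set x* = 1.68 in the demand function and solve for p_x: p_x = 13.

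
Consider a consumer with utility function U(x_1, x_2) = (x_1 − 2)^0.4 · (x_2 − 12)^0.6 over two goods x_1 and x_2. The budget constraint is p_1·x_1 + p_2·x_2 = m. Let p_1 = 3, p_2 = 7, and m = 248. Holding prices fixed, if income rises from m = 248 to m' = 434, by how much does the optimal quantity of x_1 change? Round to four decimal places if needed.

Δx_1* = 24.8

MRS = (2/3)·(x_2−12)/(x_1−2). Tangency with p_1/p_2 gives x_2−12 = (3/2)·(p_1/p_2)·(x_1−2).
Substituting into the budget: x_1* = 2 + 0.4·(m − 2·p_1 − 12·p_2)/p_1, and x_2* = 12 + 0.6·(…)/p_2.
Discretionary income = 248 − 2·3 − 12·7 = 158; x_1* = 2 + 0.4·158/3 = 23.0667.
At m' = 434: x_1* = 47.8667. Change: 47.8667 − 23.0667 = 24.8.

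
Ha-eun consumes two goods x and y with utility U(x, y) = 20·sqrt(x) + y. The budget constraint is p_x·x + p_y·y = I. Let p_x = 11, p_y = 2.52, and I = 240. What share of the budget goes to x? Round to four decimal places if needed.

share on x = 0.2405

Utility is quasi-linear in y; the FOC for x is 10/√x = p_x/p_y.
Thus x* = (10·p_y/p_x)² — independent of I — with the rest of income spent on y.
Plugging in: x* = (10·2.52/11)² = 5.2483, y* = 72.329.
Expenditure on x: 11·5.2483 = 57.7309; share = 0.2405.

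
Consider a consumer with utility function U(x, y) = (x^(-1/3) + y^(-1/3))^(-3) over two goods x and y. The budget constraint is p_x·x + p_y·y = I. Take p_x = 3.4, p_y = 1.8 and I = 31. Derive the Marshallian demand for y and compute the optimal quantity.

From the CES first-order condition, (y/x)^(4/3) = p_x/p_y.
Hence y/x = (p_x/p_y)^(1/(4/3)), i.e. raised to the 0.75 power.
With the ratio pinned down, the budget gives x* = I/(p_x + p_y·(y/x)) and y* = (y/x)·x*.
Numerically y/x = 1.61122, so x* = 31/(3.4 + 1.8·1.61122) = 4.9205 and y* = 1.61122·4.9205 = 7.928.

y* = 7.928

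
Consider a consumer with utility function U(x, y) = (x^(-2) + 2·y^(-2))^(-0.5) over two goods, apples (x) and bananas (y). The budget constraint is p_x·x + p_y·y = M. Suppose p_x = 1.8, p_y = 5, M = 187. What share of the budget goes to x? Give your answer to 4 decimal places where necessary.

share on x = 0.2866

MU_x ∝ x^(-3), MU_y ∝ 2·y^(-3), so MRS = (1/2)·(y/x)^(3) = p_x/p_y.
Hence y/x = (2·p_x/p_y)^(1/(3)), i.e. raised to the 1/3 power.
With the ratio pinned down, the budget gives x* = M/(p_x + p_y·(y/x)) and y* = (y/x)·x*.
Numerically y/x = 0.896281, so x* = 187/(1.8 + 5·0.896281) = 29.7704 and y* = 0.896281·29.7704 = 26.6827.
Expenditure on x: 1.8·29.7704 = 53.5867; share = 0.2866.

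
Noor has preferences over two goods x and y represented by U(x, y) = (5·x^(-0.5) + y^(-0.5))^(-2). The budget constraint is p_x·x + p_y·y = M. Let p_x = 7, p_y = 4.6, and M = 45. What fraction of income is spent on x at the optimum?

share on x = 0.7708

Numerically y/x = 0.45246, so x* = 45/(7 + 4.6·0.45246) = 4.9552 and y* = 0.45246·4.9552 = 2.242.
Expenditure on x: 7·4.9552 = 34.6866; share = 0.7708.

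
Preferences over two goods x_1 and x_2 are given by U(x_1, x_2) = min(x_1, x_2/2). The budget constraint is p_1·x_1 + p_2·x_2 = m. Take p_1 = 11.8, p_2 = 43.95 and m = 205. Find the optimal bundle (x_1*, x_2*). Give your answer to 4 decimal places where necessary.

Leontief preferences: the optimum is at the kink where x_1/1 = x_2/2, i.e. x_2 = 2·x_1.
Budget: p_1·x_1 + p_2·2·x_1 = m, so (p_1 + 2·p_2)·x_1 = m.
Demand: x_1*(p_1,p_2,m) = m/(p_1 + 2·p_2), x_2* = 2·m/(p_1 + 2·p_2).
Here 11.8 + 2·43.95 = 99.7, giving x_1* = 2.0562 and x_2* = 4.1123.

x_1* = 2.0562, x_2* = 4.1123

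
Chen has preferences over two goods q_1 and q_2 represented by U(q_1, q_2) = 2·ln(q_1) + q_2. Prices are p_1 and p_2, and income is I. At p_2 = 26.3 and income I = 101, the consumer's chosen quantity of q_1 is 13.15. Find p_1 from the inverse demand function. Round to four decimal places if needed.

MU_q_1 = 2/q_1, MU_q_2 = 1. Tangency: 2/q_1 = p_1/p_2.
So q_1*(p_1,p_2) = 2·p_2/p_1, independent of income; and q_2* = (I − 2·p_2)/p_2.
Set q_1* = 13.15 in the demand function and solve for p_1: p_1 = 4.

p_1 = 4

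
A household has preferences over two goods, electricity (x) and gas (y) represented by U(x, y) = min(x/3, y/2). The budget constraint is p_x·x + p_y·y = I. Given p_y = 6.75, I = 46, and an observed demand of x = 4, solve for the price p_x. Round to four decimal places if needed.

p_x = 7

Leontief preferences: the optimum is at the kink where x/3 = y/2, i.e. y = (2/3)·x.
Budget: p_x·x + p_y·(2/3)·x = I, so (3·p_x + 2·p_y)·x = 3·I.
Demand: x*(p_x,p_y,I) = 3·I/(3·p_x + 2·p_y), y* = 2·I/(3·p_x + 2·p_y).
Set x* = 4 in the demand function and solve for p_x: p_x = 7.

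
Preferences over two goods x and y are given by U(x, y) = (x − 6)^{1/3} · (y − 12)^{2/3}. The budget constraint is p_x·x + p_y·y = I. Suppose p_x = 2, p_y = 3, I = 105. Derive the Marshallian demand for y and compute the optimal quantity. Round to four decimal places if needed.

This is Cobb-Douglas in (x−6, y−12): tangency gives 1/3·p_y·(y−12) = 2/3·p_x·(x−6).
Substituting into the budget: x* = 6 + 1/3·(I − 6·p_x − 12·p_y)/p_x, and y* = 12 + 2/3·(…)/p_y.
Discretionary income = 105 − 6·2 − 12·3 = 57; y* = 12 + 2/3·57/3 = 24.6667.

y* = 24.6667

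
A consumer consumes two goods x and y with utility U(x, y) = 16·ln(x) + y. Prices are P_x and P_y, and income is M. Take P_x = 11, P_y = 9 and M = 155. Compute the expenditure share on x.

MU_x = 16/x, MU_y = 1. Tangency: 16/x = P_x/P_y.
So x*(P_x,P_y) = 16·P_y/P_x, independent of income; and y* = (M − 16·P_y)/P_y.
At the given prices: x* = 16·9/11 = 13.0909, and y* = 1.2222.
Expenditure on x: 11·13.0909 = 144; share = 0.929.

share on x = 0.929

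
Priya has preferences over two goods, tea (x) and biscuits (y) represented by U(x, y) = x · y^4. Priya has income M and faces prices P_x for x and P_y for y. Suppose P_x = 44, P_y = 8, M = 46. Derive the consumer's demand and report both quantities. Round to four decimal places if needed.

x* = 0.2091, y* = 4.6

Demand: x*(P_x,P_y,M) = 0.2·M/P_x and y* = 0.8·M/P_y.
At P_x=44, P_y=8, M=46: x* = 0.2·46/44 = 0.2091, y* = 4.6.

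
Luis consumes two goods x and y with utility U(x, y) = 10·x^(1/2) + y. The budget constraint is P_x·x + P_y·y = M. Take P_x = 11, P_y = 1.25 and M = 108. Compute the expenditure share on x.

MU_x = 5/√x, MU_y = 1. Tangency: 5/√x = P_x/P_y.
Thus x* = (5·P_y/P_x)² — independent of M — with the rest of income spent on y.
Plugging in: x* = (5·1.25/11)² = 0.3228, y* = 83.5591.
Expenditure on x: 11·0.3228 = 3.5511; share = 0.0329.

share on x = 0.0329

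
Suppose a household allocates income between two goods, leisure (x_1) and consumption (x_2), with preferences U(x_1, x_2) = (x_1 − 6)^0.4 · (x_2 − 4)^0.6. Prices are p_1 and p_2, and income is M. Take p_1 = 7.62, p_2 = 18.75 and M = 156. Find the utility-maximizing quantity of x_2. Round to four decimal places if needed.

x_2* = 5.129

Let x_1' = x_1−6, x_2' = x_2−4. MRS = (2/3)·x_2'/x_1' = p_1/p_2.
After buying the subsistence bundle (6, 4), a share 0.4 of the remaining income goes to x_1: x_1* = 6 + 0.4·(M − 6p_1 − 4p_2)/p_1.
Discretionary income = 156 − 6·7.62 − 4·18.75 = 35.28; x_2* = 4 + 0.6·35.28/18.75 = 5.129.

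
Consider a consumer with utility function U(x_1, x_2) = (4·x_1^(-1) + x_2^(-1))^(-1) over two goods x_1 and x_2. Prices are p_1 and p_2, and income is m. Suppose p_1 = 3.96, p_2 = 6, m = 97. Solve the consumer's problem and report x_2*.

MU_x_1 ∝ 4·x_1^(-2), MU_x_2 ∝ x_2^(-2), so MRS = 4·(x_2/x_1)^(2) = p_1/p_2.
Hence x_2/x_1 = ((1/4)·p_1/p_2)^(1/(2)), i.e. raised to the 0.5 power.
With the ratio pinned down, the budget gives x_1* = m/(p_1 + p_2·(x_2/x_1)) and x_2* = (x_2/x_1)·x_1*.
Numerically x_2/x_1 = 0.406202, so x_1* = 97/(3.96 + 6·0.406202) = 15.1629 and x_2* = 0.406202·15.1629 = 6.1592.

x_2* = 6.1592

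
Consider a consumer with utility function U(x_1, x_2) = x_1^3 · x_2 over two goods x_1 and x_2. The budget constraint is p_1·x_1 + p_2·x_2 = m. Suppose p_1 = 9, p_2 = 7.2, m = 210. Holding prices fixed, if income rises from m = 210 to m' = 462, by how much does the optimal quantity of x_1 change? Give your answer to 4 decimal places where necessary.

The MRS is 3·x_2/x_1. Set MRS = p_1/p_2.
Rearranging, p_2·x_2 = (1/3)·p_1·x_1. Substituting into the budget gives p_1·x_1·(1 + (1/3)) = m.
Demand: x_1*(p_1,p_2,m) = 0.75·m/p_1 and x_2* = 0.25·m/p_2.
At p_1=9, p_2=7.2, m=210: x_1* = 0.75·210/9 = 17.5.
At m' = 462: x_1* = 38.5. Change: 38.5 − 17.5 = 21.

Δx_1* = 21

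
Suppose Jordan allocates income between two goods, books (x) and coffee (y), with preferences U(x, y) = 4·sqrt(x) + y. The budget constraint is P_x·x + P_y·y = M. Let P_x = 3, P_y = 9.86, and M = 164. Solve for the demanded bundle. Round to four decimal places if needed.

Solve: √x = 2·P_y/P_x, so x*(P_x,P_y) = (2·P_y/P_x)², and y* = (M − P_x·x*)/P_y.
Plugging in: x* = (2·9.86/3)² = 43.2087, y* = 3.4862.

x* = 43.2087, y* = 3.4862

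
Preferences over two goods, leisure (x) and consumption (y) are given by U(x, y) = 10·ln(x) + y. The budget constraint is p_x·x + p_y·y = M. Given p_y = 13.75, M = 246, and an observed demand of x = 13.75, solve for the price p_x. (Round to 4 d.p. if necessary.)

p_x = 10

Set MRS = p_x/p_y: (10/x)/1 = p_x/p_y.
So x*(p_x,p_y) = 10·p_y/p_x, independent of income; and y* = (M − 10·p_y)/p_y.
Set x* = 13.75 in the demand function and solve for p_x: p_x = 10.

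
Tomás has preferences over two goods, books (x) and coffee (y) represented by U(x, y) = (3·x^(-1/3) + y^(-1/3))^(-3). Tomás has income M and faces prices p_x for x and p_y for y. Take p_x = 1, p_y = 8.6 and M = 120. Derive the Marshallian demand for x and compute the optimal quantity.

MRS = MU_x/MU_y = 3·(y/x)^(4/3). Set equal to p_x/p_y.
Hence y/x = ((1/3)·p_x/p_y)^(1/(4/3)), i.e. raised to the 0.75 power.
With the ratio pinned down, the budget gives x* = M/(p_x + p_y·(y/x)) and y* = (y/x)·x*.
Numerically y/x = 0.087354, so x* = 120/(1 + 8.6·0.087354) = 68.5225.

x* = 68.5225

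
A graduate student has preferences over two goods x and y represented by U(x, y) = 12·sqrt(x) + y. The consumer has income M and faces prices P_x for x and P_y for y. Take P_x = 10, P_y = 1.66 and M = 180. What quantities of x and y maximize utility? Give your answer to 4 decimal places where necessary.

x* = 0.992, y* = 102.4577

MU_x = 6/√x, MU_y = 1. Tangency: 6/√x = P_x/P_y.
Thus x* = (6·P_y/P_x)² — independent of M — with the rest of income spent on y.
Plugging in: x* = (6·1.66/10)² = 0.992, y* = 102.4577.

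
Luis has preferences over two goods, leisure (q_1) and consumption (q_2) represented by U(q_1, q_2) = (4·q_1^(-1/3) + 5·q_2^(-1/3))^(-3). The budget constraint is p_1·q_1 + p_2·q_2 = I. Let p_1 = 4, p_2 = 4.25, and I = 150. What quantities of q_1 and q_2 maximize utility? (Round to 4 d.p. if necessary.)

MU_q_1 ∝ 4·q_1^(-4/3), MU_q_2 ∝ 5·q_2^(-4/3), so MRS = (4/5)·(q_2/q_1)^(4/3) = p_1/p_2.
Solve for the ratio: q_2/q_1 = [(5/4)·p_1/p_2]^(0.75).
With the ratio pinned down, the budget gives q_1* = I/(p_1 + p_2·(q_2/q_1)) and q_2* = (q_2/q_1)·q_1*.
Numerically q_2/q_1 = 1.129629, so q_1* = 150/(4 + 4.25·1.129629) = 17.0437 and q_2* = 1.129629·17.0437 = 19.253.

q_1* = 17.0437, q_2* = 19.253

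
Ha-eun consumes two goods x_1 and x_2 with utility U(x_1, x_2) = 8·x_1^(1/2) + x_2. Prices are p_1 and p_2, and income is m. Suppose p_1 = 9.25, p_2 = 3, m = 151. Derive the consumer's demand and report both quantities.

x_1* = 1.683, x_2* = 45.1441

Set MRS = p_1/p_2: 4·x_1^(−1/2) = p_1/p_2.
Thus x_1* = (4·p_2/p_1)² — independent of m — with the rest of income spent on x_2.
Plugging in: x_1* = (4·3/9.25)² = 1.683, x_2* = 45.1441.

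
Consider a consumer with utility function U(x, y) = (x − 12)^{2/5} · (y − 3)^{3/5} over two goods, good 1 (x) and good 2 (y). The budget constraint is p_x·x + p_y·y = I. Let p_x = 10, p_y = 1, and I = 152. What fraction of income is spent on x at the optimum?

share on x = 0.8658

MRS = (2/3)·(y−3)/(x−12). Tangency with p_x/p_y gives y−3 = (3/2)·(p_x/p_y)·(x−12).
After buying the subsistence bundle (12, 3), a share 0.4 of the remaining income goes to x: x* = 12 + 0.4·(I − 12p_x − 3p_y)/p_x.
Discretionary income = 152 − 12·10 − 3·1 = 29; x* = 12 + 0.4·29/10 = 13.16; y* = 3 + 0.6·29/1 = 20.4.
Expenditure on x: 10·13.16 = 131.6; share = 0.8658.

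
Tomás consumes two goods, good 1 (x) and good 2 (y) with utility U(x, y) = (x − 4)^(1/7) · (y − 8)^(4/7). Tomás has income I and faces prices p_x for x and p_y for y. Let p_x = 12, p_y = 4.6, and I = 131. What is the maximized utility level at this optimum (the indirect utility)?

Let x' = x−4, y' = y−8. MRS = (1/4)·y'/x' = p_x/p_y.
Substituting into the budget: x* = 4 + 0.2·(I − 4·p_x − 8·p_y)/p_x, and y* = 8 + 0.8·(…)/p_y.
Discretionary income = 131 − 4·12 − 8·4.6 = 46.2; x* = 4 + 0.2·46.2/12 = 4.77; y* = 8 + 0.8·46.2/4.6 = 16.0348.
Utility at the optimum: U(4.77, 16.0348) = 3.1689.

V = 3.1689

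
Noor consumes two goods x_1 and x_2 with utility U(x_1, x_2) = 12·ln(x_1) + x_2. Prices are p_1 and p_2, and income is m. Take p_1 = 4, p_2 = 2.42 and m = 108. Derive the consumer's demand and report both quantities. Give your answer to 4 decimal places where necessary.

So x_1*(p_1,p_2) = 12·p_2/p_1, independent of income; and x_2* = (m − 12·p_2)/p_2.
At the given prices: x_1* = 12·2.42/4 = 7.26, and x_2* = 32.6281.

x_1* = 7.26, x_2* = 32.6281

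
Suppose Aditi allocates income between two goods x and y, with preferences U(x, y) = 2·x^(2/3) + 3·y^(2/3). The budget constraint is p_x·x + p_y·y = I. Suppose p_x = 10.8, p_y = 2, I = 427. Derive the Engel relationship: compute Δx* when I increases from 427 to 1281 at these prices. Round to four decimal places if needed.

MRS = MU_x/MU_y = (2/3)·(y/x)^(1/3). Set equal to p_x/p_y.
Solve for the ratio: y/x = [(3/2)·p_x/p_y]^(3).
Substitute y = (y/x)·x into the budget: x* = I/(p_x + p_y·(y/x)).
Numerically y/x = 531.441, so x* = 427/(10.8 + 2·531.441) = 0.3977.
At I' = 1281: x* = 1.1931. Change: 1.1931 − 0.3977 = 0.7954.

Δx* = 0.7954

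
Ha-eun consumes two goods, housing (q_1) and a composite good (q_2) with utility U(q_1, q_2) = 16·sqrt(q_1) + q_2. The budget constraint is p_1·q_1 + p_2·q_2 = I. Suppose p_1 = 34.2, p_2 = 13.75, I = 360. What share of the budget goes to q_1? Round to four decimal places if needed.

Utility is quasi-linear in q_2; the FOC for q_1 is 8/√q_1 = p_1/p_2.
Solve: √q_1 = 8·p_2/p_1, so q_1*(p_1,p_2) = (8·p_2/p_1)², and q_2* = (I − p_1·q_1*)/p_2.
Plugging in: q_1* = (8·13.75/34.2)² = 10.3451, q_2* = 0.4508.
Expenditure on q_1: 34.2·10.3451 = 353.8012; share = 0.9828.

share on q_1 = 0.9828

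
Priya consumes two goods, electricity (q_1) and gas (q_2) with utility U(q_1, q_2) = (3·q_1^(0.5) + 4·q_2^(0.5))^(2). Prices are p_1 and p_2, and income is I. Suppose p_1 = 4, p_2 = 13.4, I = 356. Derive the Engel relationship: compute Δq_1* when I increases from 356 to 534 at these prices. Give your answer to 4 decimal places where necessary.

Δq_1* = 29.072

With the ratio pinned down, the budget gives q_1* = I/(p_1 + p_2·(q_2/q_1)) and q_2* = (q_2/q_1)·q_1*.
Numerically q_2/q_1 = 0.158412, so q_1* = 356/(4 + 13.4·0.158412) = 58.1441.
At I' = 534: q_1* = 87.2161. Change: 87.2161 − 58.1441 = 29.072.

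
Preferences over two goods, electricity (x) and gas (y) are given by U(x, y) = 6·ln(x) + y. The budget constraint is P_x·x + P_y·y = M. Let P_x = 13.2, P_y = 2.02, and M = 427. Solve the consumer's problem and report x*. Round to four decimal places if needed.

x* = 0.9182

MU_x = 6/x, MU_y = 1. Tangency: 6/x = P_x/P_y.
So x*(P_x,P_y) = 6·P_y/P_x, independent of income; and y* = (M − 6·P_y)/P_y.
At the given prices: x* = 6·2.02/13.2 = 0.9182.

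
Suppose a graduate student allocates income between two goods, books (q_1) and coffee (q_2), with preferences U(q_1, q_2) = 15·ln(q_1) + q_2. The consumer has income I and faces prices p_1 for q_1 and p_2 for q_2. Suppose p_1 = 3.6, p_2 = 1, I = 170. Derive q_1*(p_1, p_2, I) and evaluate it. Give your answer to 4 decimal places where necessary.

q_1* = 4.1667

MU_q_1 = 15/q_1, MU_q_2 = 1. Tangency: 15/q_1 = p_1/p_2.
So q_1*(p_1,p_2) = 15·p_2/p_1, independent of income; and q_2* = (I − 15·p_2)/p_2.
At the given prices: q_1* = 15·1/3.6 = 4.1667.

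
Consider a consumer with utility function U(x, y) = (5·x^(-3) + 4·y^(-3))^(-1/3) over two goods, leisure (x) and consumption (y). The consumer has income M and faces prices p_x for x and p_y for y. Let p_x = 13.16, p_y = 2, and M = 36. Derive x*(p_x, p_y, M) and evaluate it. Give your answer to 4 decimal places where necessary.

x* = 2.2237

MRS = MU_x/MU_y = (5/4)·(y/x)^(4). Set equal to p_x/p_y.
Solve for the ratio: y/x = [(4/5)·p_x/p_y]^(0.25).
Substitute y = (y/x)·x into the budget: x* = M/(p_x + p_y·(y/x)).
Numerically y/x = 1.514708, so x* = 36/(13.16 + 2·1.514708) = 2.2237.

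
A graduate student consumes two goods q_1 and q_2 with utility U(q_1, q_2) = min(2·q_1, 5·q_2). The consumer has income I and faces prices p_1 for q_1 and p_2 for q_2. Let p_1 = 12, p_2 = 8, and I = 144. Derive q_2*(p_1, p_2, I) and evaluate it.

Demand: q_1*(p_1,p_2,I) = 5·I/(5·p_1 + 2·p_2), q_2* = 2·I/(5·p_1 + 2·p_2).
Here 5·12 + 2·8 = 76, giving q_2* = 3.7895.

q_2* = 3.7895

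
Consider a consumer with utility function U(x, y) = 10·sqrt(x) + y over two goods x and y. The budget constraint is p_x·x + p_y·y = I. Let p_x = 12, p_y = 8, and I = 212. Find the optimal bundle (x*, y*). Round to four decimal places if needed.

x* = 11.1111, y* = 9.8333

Thus x* = (5·p_y/p_x)² — independent of I — with the rest of income spent on y.
Plugging in: x* = (5·8/12)² = 11.1111, y* = 9.8333.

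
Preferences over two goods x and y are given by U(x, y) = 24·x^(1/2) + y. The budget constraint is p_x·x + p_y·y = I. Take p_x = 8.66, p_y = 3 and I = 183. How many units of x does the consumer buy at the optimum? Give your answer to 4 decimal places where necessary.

x* = 17.281

Set MRS = p_x/p_y: 12·x^(−1/2) = p_x/p_y.
Solve: √x = 12·p_y/p_x, so x*(p_x,p_y) = (12·p_y/p_x)², and y* = (I − p_x·x*)/p_y.
Plugging in: x* = (12·3/8.66)² = 17.281.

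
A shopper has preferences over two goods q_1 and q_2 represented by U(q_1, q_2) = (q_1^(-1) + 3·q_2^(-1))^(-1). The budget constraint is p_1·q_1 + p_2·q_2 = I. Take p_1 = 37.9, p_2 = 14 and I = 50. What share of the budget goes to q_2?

MU_q_1 ∝ q_1^(-2), MU_q_2 ∝ 3·q_2^(-2), so MRS = (1/3)·(q_2/q_1)^(2) = p_1/p_2.
Hence q_2/q_1 = (3·p_1/p_2)^(1/(2)), i.e. raised to the 0.5 power.
With the ratio pinned down, the budget gives q_1* = I/(p_1 + p_2·(q_2/q_1)) and q_2* = (q_2/q_1)·q_1*.
Numerically q_2/q_1 = 2.849812, so q_1* = 50/(37.9 + 14·2.849812) = 0.6427 and q_2* = 2.849812·0.6427 = 1.8316.
Expenditure on q_2: 14·1.8316 = 25.6418; share = 0.5128.

share on q_2 = 0.5128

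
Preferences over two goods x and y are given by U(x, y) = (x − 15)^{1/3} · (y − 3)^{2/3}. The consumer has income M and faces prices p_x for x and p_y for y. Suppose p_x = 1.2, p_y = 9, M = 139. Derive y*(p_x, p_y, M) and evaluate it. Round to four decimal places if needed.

MRS = (1/2)·(y−3)/(x−15). Tangency with p_x/p_y gives y−3 = 2·(p_x/p_y)·(x−15).
After buying the subsistence bundle (15, 3), a share 1/3 of the remaining income goes to x: x* = 15 + 1/3·(M − 15p_x − 3p_y)/p_x.
Discretionary income = 139 − 15·1.2 − 3·9 = 94; y* = 3 + 2/3·94/9 = 9.963.

y* = 9.963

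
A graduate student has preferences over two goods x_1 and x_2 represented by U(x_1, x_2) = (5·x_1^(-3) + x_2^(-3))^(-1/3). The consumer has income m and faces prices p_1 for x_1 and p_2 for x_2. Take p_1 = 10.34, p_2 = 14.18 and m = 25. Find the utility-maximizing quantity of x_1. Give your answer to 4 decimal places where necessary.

x_1* = 1.3087

MU_x_1 ∝ 5·x_1^(-4), MU_x_2 ∝ x_2^(-4), so MRS = 5·(x_2/x_1)^(4) = p_1/p_2.
Hence x_2/x_1 = ((1/5)·p_1/p_2)^(1/(4)), i.e. raised to the 0.25 power.
Substitute x_2 = (x_2/x_1)·x_1 into the budget: x_1* = m/(p_1 + p_2·(x_2/x_1)).
Numerically x_2/x_1 = 0.617972, so x_1* = 25/(10.34 + 14.18·0.617972) = 1.3087.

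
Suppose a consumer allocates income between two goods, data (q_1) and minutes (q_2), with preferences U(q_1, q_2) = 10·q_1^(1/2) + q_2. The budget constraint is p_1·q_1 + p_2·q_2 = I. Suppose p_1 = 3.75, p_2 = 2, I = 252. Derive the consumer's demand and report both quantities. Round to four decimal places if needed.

Thus q_1* = (5·p_2/p_1)² — independent of I — with the rest of income spent on q_2.
Plugging in: q_1* = (5·2/3.75)² = 7.1111, q_2* = 112.6667.

q_1* = 7.1111, q_2* = 112.6667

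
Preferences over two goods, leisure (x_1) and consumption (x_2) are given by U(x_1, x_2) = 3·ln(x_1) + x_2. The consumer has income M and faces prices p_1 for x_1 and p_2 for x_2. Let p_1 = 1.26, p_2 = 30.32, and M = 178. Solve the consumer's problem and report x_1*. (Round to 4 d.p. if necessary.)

Set MRS = p_1/p_2: (3/x_1)/1 = p_1/p_2.
So x_1*(p_1,p_2) = 3·p_2/p_1, independent of income; and x_2* = (M − 3·p_2)/p_2.
At the given prices: x_1* = 3·30.32/1.26 = 72.1905.

x_1* = 72.1905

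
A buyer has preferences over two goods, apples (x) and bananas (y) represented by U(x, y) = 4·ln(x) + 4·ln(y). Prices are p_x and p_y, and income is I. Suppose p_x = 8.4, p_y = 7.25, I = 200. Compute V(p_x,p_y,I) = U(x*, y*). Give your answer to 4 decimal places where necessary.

MU_x/MU_y = (4·y)/(4·x); tangency sets this equal to p_x/p_y.
So 4·p_y·y = 4·p_x·x; combined with the budget, a share 0.5 of income goes to x.
Demand: x*(p_x,p_y,I) = 0.5·I/p_x and y* = 0.5·I/p_y.
At p_x=8.4, p_y=7.25, I=200: x* = 0.5·200/8.4 = 11.9048, y* = 13.7931.
Utility at the optimum: U(11.9048, 13.7931) = 20.4044.

V = 20.4044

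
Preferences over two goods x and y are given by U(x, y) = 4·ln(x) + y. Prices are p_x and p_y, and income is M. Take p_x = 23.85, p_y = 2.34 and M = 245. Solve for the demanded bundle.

Set MRS = p_x/p_y: (4/x)/1 = p_x/p_y.
So x*(p_x,p_y) = 4·p_y/p_x, independent of income; and y* = (M − 4·p_y)/p_y.
At the given prices: x* = 4·2.34/23.85 = 0.3925, and y* = 100.7009.

x* = 0.3925, y* = 100.7009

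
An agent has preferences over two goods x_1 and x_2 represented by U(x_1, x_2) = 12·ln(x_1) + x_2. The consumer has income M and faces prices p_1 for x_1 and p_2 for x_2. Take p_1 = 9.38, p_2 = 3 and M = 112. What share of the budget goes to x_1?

So x_1*(p_1,p_2) = 12·p_2/p_1, independent of income; and x_2* = (M − 12·p_2)/p_2.
At the given prices: x_1* = 12·3/9.38 = 3.838, and x_2* = 25.3333.
Expenditure on x_1: 9.38·3.838 = 36; share = 0.3214.

share on x_1 = 0.3214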